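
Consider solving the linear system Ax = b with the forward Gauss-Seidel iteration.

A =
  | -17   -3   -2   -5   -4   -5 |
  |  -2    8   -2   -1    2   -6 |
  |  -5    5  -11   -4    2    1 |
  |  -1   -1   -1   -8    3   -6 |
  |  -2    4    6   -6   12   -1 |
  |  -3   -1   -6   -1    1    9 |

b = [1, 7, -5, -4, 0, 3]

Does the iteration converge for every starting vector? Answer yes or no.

Write A = D+L+U with D = diag(-17, 8, -11, -8, 12, 9).
GS T = -(D+L)⁻¹U: row 0 first, T[0,2] = -(-2)/(-17) = -0.1176; later rows by forward substitution.
  T[0,:] = [+0.0000, -0.1765, -0.1176, -0.2941, -0.2353, -0.2941]
  T[1,:] = [+0.0000, -0.0441, +0.2206, +0.0515, -0.3088, +0.6765]
  T[2,:] = [+0.0000, +0.0602, +0.1537, -0.2066, +0.1484, +0.5321]
  T[3,:] = [+0.0000, +0.0201, -0.0321, +0.0561, +0.4245, -0.8643]
  T[4,:] = [+0.0000, -0.0348, -0.1861, +0.0652, +0.2018, -0.8894]
  T[5,:] = [+0.0000, -0.0175, +0.1049, -0.2310, +0.0109, +0.3346]
moduli |λ_i(T)| = 0.8726, 0.1869, 0.1869, 0.1398, 0.0392, 0.0000.
spectral radius ρ = 0.8726; 0.8726 < 1: convergent.

yes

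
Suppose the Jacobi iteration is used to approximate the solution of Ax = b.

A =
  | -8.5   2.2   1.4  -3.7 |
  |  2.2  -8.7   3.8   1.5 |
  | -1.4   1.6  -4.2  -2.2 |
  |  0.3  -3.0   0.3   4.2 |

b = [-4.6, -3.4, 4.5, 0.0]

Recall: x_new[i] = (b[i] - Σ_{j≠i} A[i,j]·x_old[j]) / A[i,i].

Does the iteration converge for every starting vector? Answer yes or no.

yes

A = D + L + U where D = diag(-8.5, -8.7, -4.2, 4.2).
Jacobi T = -D⁻¹(L+U): T[3,2] = -(0.3)/(4.2) = -0.0714; T[3,3] = 0.
  T[0,:] = [+0.0000 +0.2588 +0.1647 -0.4353]
  T[1,:] = [+0.2529 +0.0000 +0.4368 +0.1724]
  T[2,:] = [-0.3333 +0.3810 +0.0000 -0.5238]
  T[3,:] = [-0.0714 +0.7143 -0.0714 +0.0000]
|roots of det(T-λI)|: 0.8595, 0.5053, 0.5053, 0.1656.
ρ(T) = max|λ| = 0.8595; 0.8595 < 1, so it converges for any x₀.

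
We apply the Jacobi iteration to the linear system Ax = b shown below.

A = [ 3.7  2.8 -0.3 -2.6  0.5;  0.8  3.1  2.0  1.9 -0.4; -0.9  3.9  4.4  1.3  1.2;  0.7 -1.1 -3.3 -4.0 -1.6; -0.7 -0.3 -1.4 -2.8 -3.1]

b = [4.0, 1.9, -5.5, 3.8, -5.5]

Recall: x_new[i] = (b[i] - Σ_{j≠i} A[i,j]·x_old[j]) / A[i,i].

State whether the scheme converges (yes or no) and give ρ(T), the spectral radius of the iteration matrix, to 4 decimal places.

no, ρ = 1.3773

Diagonal D = diag(3.7, 3.1, 4.4, -4, -3.1); L, U strict lower/upper.
T_J = -D⁻¹(L+U): T[2,0] = -(-0.9)/(4.4) = +0.2045; T[2,2] = 0.
  T[0,:] = [+0.0000, -0.7568, +0.0811, +0.7027, -0.1351]
  T[1,:] = [-0.2581, +0.0000, -0.6452, -0.6129, +0.1290]
  T[2,:] = [+0.2045, -0.8864, +0.0000, -0.2955, -0.2727]
  T[3,:] = [+0.1750, -0.2750, -0.8250, +0.0000, -0.4000]
  T[4,:] = [-0.2258, -0.0968, -0.4516, -0.9032, +0.0000]
moduli |λ_i(T)| = 1.3773, 0.9590, 0.9590, 0.3640, 0.1133.
ρ(T) = max|λ| = 1.3773; 1.3773 > 1: divergent.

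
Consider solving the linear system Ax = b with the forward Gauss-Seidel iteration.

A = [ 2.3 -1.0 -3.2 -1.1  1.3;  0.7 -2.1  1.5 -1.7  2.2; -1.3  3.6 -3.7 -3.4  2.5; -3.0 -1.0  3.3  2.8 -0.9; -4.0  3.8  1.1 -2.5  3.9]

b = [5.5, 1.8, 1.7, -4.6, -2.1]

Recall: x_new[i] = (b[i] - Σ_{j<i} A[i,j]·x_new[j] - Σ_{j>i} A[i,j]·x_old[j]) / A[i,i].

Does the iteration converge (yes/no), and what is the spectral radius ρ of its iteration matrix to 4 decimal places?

no, ρ = 1.5890

Split A = D + L + U, D = diag(2.3, -2.1, -3.7, 2.8, 3.9).
T_GS = -(D+L)⁻¹U: row 0 first, T[0,3] = -(-1.1)/(2.3) = +0.4783; later rows by forward substitution.
  T[0,:] = [+0.0000 +0.4348 +1.3913 +0.4783 -0.5652]
  T[1,:] = [+0.0000 +0.1449 +1.1781 -0.6501 +0.8592]
  T[2,:] = [+0.0000 -0.0118 +0.6574 -1.7195 +1.7103]
  T[3,:] = [+0.0000 +0.5314 +1.1366 +2.3068 -1.9930]
  T[4,:] = [+0.0000 +0.6487 +0.8223 +3.0877 -3.1768]
|eigenvalues of T|: 1.5890, 1.0376, 1.0376, 0.0550, 0.0000.
ρ = 1.5890; 1.5890 > 1: divergent.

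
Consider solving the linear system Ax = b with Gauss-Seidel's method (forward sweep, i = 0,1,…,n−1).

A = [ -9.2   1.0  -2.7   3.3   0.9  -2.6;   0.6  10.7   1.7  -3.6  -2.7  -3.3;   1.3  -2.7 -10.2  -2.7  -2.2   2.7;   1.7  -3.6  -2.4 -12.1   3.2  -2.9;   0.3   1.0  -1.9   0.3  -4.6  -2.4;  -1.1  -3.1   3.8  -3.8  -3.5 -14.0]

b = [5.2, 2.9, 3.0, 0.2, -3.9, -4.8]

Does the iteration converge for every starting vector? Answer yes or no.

yes

Write A = D+L+U with D = diag(-9.2, 10.7, -10.2, -12.1, -4.6, -14).
Gauss-Seidel: T = -(D+L)⁻¹U, row 0 first, T[0,4] = -(0.9)/(-9.2) = +0.0978; later rows by forward substitution.
  T[0,:] = [+0.0000 +0.1087 -0.2935 +0.3587 +0.0978 -0.2826]
  T[1,:] = [+0.0000 -0.0061 -0.1424 +0.3163 +0.2469 +0.3243]
  T[2,:] = [+0.0000 +0.0155 +0.0003 -0.3027 -0.2686 +0.1429]
  T[3,:] = [+0.0000 +0.0140 +0.0011 +0.0163 +0.2580 -0.4042]
  T[4,:] = [+0.0000 +0.0003 -0.0502 +0.2183 +0.1878 -0.5550]
  T[5,:] = [+0.0000 -0.0069 +0.0669 -0.2394 -0.2522 +0.2376]
eigenvalue magnitudes: 0.8290, 0.1600, 0.1600, 0.0804, 0.0290, 0.0000.
ρ = 0.8290; 0.8290 < 1 ⇒ converges.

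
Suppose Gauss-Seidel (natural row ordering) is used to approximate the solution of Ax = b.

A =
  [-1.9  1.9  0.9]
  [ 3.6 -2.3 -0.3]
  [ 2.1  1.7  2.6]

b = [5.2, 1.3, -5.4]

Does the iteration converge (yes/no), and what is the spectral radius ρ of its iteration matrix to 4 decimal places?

A = D + L + U where D = diag(-1.9, -2.3, 2.6).
Gauss-Seidel: T = -(D+L)⁻¹U, row 0 first, T[0,2] = -(0.9)/(-1.9) = +0.4737; later rows by forward substitution.
  T[0,:] = [+0.0000  +1.0000  +0.4737]
  T[1,:] = [+0.0000  +1.5652  +0.6110]
  T[2,:] = [+0.0000  -1.8311  -0.7821]
|roots of det(T-λI)|: 0.9002, 0.1170, 0.0000.
spectral radius ρ = 0.9002; 0.9002 < 1 ⇒ converges.

yes, ρ = 0.9002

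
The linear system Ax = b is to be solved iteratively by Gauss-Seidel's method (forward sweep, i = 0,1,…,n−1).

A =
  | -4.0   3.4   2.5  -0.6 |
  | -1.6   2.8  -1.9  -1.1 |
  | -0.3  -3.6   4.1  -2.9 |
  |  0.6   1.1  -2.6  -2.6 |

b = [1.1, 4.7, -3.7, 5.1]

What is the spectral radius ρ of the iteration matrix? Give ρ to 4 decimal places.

1.3160

A = D + L + U where D = diag(-4, 2.8, 4.1, -2.6).
Gauss-Seidel: T = -(D+L)⁻¹U, row 0 first, T[0,2] = -(2.5)/(-4) = +0.6250; later rows by forward substitution.
  T[0,:] = [+0.0000  +0.8500  +0.6250  -0.1500]
  T[1,:] = [+0.0000  +0.4857  +1.0357  +0.3071]
  T[2,:] = [+0.0000  +0.4887  +0.9551  +0.9660]
  T[3,:] = [+0.0000  -0.0870  -0.3727  -0.8707]
|λ(T)| sorted: 1.3160, 0.6328, 0.1131, 0.0000.
spectral radius ρ = 1.3160; 1.3160 > 1: divergent.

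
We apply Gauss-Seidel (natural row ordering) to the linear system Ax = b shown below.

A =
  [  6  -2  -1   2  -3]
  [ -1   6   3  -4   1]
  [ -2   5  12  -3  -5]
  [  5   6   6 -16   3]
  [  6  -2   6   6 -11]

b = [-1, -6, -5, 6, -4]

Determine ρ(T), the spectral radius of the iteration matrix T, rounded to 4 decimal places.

Let D = diag(6, 6, 12, -16, -11); L, U the strict triangles.
GS T = -(D+L)⁻¹U: row 0 first, T[0,2] = -(-1)/(6) = +0.1667; later rows by forward substitution.
  T[0,:] = [+0.0000  +0.3333  +0.1667  -0.3333  +0.5000]
  T[1,:] = [+0.0000  +0.0556  -0.4722  +0.6111  -0.0833]
  T[2,:] = [+0.0000  +0.0324  +0.2245  -0.0602  +0.5347]
  T[3,:] = [+0.0000  +0.1372  -0.0408  +0.1024  +0.5130]
  T[4,:] = [+0.0000  +0.2642  +0.2770  -0.2699  +0.8594]
|eigenvalues of T|: 0.8827, 0.4032, 0.1094, 0.1094, 0.0000.
spectral radius ρ = 0.8827; 0.8827 < 1: convergent.

0.8827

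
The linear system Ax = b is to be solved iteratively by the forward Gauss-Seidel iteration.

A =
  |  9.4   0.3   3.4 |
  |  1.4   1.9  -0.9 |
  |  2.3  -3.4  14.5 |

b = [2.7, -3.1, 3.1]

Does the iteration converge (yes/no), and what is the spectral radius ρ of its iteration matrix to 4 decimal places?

Split A = D + L + U, D = diag(9.4, 1.9, 14.5).
GS T = -(D+L)⁻¹U: row 0 first, T[0,1] = -(0.3)/(9.4) = -0.0319; later rows by forward substitution.
  T[0,:] = [+0.0000 -0.0319 -0.3617]
  T[1,:] = [+0.0000 +0.0235 +0.7402]
  T[2,:] = [+0.0000 +0.0106 +0.2309]
|roots of det(T-λI)|: 0.2636, 0.0091, 0.0000.
ρ(T) = max|λ| = 0.2636; 0.2636 < 1 ⇒ converges.

yes, ρ = 0.2636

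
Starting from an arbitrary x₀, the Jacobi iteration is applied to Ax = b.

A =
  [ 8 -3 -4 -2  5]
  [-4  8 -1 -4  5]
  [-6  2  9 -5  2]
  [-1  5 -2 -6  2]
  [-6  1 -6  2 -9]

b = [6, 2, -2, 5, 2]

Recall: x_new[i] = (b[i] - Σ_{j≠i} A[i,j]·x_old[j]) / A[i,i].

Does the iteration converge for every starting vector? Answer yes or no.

no

A = D + L + U where D = diag(8, 8, 9, -6, -9).
Jacobi T = -D⁻¹(L+U): T[0,4] = -(5)/(8) = -0.6250; T[0,0] = 0.
  T[0,:] = [+0.0000 +0.3750 +0.5000 +0.2500 -0.6250]
  T[1,:] = [+0.5000 +0.0000 +0.1250 +0.5000 -0.6250]
  T[2,:] = [+0.6667 -0.2222 +0.0000 +0.5556 -0.2222]
  T[3,:] = [-0.1667 +0.8333 -0.3333 +0.0000 +0.3333]
  T[4,:] = [-0.6667 +0.1111 -0.6667 +0.2222 +0.0000]
eigenvalue magnitudes: 1.1843, 0.8894, 0.6719, 0.3758, 0.3758.
spectral radius ρ = 1.1843; 1.1843 > 1: divergent.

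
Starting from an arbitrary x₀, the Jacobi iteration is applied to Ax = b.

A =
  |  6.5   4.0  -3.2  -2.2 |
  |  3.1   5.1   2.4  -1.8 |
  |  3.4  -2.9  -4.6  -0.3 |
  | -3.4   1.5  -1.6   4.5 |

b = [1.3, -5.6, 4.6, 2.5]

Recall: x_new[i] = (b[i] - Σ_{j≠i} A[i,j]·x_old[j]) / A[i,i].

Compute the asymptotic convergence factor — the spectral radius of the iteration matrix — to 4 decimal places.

1.1489

A = D + L + U where D = diag(6.5, 5.1, -4.6, 4.5).
Jacobi: T = -D⁻¹(L+U), T[2,0] = -(3.4)/(-4.6) = +0.7391; T[2,2] = 0.
  T[0,:] = [+0.0000, -0.6154, +0.4923, +0.3385]
  T[1,:] = [-0.6078, +0.0000, -0.4706, +0.3529]
  T[2,:] = [+0.7391, -0.6304, +0.0000, -0.0652]
  T[3,:] = [+0.7556, -0.3333, +0.3556, +0.0000]
|λ(T)| sorted: 1.1489, 0.8008, 0.5463, 0.1983.
ρ(T) = max|λ| = 1.1489; 1.1489 > 1: divergent.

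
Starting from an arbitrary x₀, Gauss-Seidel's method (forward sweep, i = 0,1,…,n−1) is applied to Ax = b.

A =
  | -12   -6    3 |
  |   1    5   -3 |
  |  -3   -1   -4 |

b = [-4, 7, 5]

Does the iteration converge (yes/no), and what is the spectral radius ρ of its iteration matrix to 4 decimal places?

Split A = D + L + U, D = diag(-12, 5, -4).
T_GS = -(D+L)⁻¹U: row 0 first, T[0,1] = -(-6)/(-12) = -0.5000; later rows by forward substitution.
  T[0,:] = [+0.0000  -0.5000  +0.2500]
  T[1,:] = [+0.0000  +0.1000  +0.5500]
  T[2,:] = [+0.0000  +0.3500  -0.3250]
eigenvalue magnitudes: 0.6000, 0.3750, 0.0000.
spectral radius ρ = 0.6000; 0.6000 < 1, so it converges for any x₀.

yes, ρ = 0.6000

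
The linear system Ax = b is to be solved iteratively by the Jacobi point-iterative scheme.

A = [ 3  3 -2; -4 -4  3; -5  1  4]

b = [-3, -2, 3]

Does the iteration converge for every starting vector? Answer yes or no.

no

Diagonal D = diag(3, -4, 4); L, U strict lower/upper.
Jacobi: T = -D⁻¹(L+U), T[0,2] = -(-2)/(3) = +0.6667; T[0,0] = 0.
  T[0,:] = [+0.0000, -1.0000, +0.6667]
  T[1,:] = [-1.0000, +0.0000, +0.7500]
  T[2,:] = [+1.2500, -0.2500, +0.0000]
eigenvalue magnitudes: 1.4728, 0.8740, 0.5988.
ρ = 1.4728; 1.4728 > 1: divergent.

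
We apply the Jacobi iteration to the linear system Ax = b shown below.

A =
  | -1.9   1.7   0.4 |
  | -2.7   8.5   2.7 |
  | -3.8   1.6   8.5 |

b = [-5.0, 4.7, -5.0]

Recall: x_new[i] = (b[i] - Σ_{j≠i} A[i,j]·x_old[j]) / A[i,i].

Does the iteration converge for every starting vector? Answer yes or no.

Diagonal D = diag(-1.9, 8.5, 8.5); L, U strict lower/upper.
T_J = -D⁻¹(L+U): T[1,0] = -(-2.7)/(8.5) = +0.3176; T[1,1] = 0.
  T[0,:] = [+0.0000 +0.8947 +0.2105]
  T[1,:] = [+0.3176 +0.0000 -0.3176]
  T[2,:] = [+0.4471 -0.1882 +0.0000]
|λ(T)| sorted: 0.7849, 0.4218, 0.4218.
spectral radius ρ = 0.7849; 0.7849 < 1: convergent.

yes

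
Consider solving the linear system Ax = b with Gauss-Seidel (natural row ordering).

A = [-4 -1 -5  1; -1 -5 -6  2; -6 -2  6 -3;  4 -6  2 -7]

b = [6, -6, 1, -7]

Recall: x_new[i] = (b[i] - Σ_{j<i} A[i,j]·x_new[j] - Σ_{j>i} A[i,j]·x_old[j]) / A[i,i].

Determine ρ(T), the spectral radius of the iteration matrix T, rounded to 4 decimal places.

Split A = D + L + U, D = diag(-4, -5, 6, -7).
Gauss-Seidel: T = -(D+L)⁻¹U, row 0 first, T[0,3] = -(1)/(-4) = +0.2500; later rows by forward substitution.
  T[0,:] = [+0.0000  -0.2500  -1.2500  +0.2500]
  T[1,:] = [+0.0000  +0.0500  -0.9500  +0.3500]
  T[2,:] = [+0.0000  -0.2333  -1.5667  +0.8667]
  T[3,:] = [+0.0000  -0.2524  -0.3476  +0.0905]
|λ(T)| sorted: 1.4171, 0.2505, 0.2414, 0.0000.
ρ(T) = max|λ| = 1.4171; 1.4171 > 1, so it fails to converge.

1.4171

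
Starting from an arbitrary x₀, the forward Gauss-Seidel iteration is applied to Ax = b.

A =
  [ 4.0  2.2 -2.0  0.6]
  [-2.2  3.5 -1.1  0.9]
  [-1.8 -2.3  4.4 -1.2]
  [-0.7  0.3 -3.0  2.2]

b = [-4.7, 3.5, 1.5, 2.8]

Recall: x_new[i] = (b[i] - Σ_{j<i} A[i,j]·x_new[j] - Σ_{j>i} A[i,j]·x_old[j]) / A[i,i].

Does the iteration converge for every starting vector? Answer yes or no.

yes

Split A = D + L + U, D = diag(4, 3.5, 4.4, 2.2).
Gauss-Seidel: T = -(D+L)⁻¹U, row 0 first, T[0,3] = -(0.6)/(4) = -0.1500; later rows by forward substitution.
  T[0,:] = [+0.0000, -0.5500, +0.5000, -0.1500]
  T[1,:] = [+0.0000, -0.3457, +0.6286, -0.3514]
  T[2,:] = [+0.0000, -0.4057, +0.5331, +0.0277]
  T[3,:] = [+0.0000, -0.6811, +0.8004, +0.0379]
|λ(T)| sorted: 0.5221, 0.3737, 0.0769, 0.0000.
ρ = 0.5221; 0.5221 < 1, so it converges for any x₀.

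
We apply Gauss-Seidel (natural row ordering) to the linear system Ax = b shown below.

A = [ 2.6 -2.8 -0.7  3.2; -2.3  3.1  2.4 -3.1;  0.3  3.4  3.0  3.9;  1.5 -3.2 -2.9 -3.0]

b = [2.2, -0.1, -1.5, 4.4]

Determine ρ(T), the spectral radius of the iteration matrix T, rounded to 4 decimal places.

Split A = D + L + U, D = diag(2.6, 3.1, 3, -3).
T_GS = -(D+L)⁻¹U: row 0 first, T[0,2] = -(-0.7)/(2.6) = +0.2692; later rows by forward substitution.
  T[0,:] = [+0.0000  +1.0769  +0.2692  -1.2308]
  T[1,:] = [+0.0000  +0.7990  -0.5744  +0.0868]
  T[2,:] = [+0.0000  -1.0132  +0.6241  -1.2754]
  T[3,:] = [+0.0000  +0.6656  +0.1440  +0.5248]
|roots of det(T-λI)|: 1.6695, 0.5697, 0.5697, 0.0000.
ρ(T) = max|λ| = 1.6695; 1.6695 > 1: divergent.

1.6695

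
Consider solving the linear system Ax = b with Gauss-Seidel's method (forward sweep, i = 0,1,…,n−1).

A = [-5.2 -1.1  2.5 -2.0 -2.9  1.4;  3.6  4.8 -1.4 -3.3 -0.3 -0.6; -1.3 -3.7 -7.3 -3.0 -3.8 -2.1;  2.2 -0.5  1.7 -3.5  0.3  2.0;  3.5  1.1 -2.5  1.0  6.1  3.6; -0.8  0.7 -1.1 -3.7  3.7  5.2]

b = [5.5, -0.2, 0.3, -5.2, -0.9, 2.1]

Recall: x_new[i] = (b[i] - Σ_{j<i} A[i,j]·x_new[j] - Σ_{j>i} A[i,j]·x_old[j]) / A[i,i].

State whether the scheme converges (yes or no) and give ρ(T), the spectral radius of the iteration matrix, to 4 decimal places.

Split A = D + L + U, D = diag(-5.2, 4.8, -7.3, -3.5, 6.1, 5.2).
Gauss-Seidel: T = -(D+L)⁻¹U, row 0 first, T[0,1] = -(-1.1)/(-5.2) = -0.2115; later rows by forward substitution.
  T[0,:] = [+0.0000  -0.2115  +0.4808  -0.3846  -0.5577  +0.2692]
  T[1,:] = [+0.0000  +0.1587  -0.0689  +0.9760  +0.4808  -0.0769]
  T[2,:] = [+0.0000  -0.0427  -0.0507  -0.8371  -0.6649  -0.2966]
  T[3,:] = [+0.0000  -0.1764  +0.2874  -0.7878  -0.6565  +0.6076]
  T[4,:] = [+0.0000  +0.1042  -0.3313  -0.1693  +0.0684  -0.9519]
  T[5,:] = [+0.0000  -0.2626  +0.5128  -0.8077  -0.8070  +1.0987]
|roots of det(T-λI)|: 1.2449, 0.7343, 0.0655, 0.0574, 0.0574, 0.0000.
ρ(T) = max|λ| = 1.2449; 1.2449 > 1 ⇒ diverges.

no, ρ = 1.2449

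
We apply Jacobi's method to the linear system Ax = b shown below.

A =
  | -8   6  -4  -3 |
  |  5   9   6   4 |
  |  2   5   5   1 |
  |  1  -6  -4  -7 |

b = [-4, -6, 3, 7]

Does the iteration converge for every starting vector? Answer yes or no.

no

Diagonal D = diag(-8, 9, 5, -7); L, U strict lower/upper.
Jacobi: T = -D⁻¹(L+U), T[3,0] = -(1)/(-7) = +0.1429; T[3,3] = 0.
  T[0,:] = [+0.0000  +0.7500  -0.5000  -0.3750]
  T[1,:] = [-0.5556  +0.0000  -0.6667  -0.4444]
  T[2,:] = [-0.4000  -1.0000  +0.0000  -0.2000]
  T[3,:] = [+0.1429  -0.8571  -0.5714  +0.0000]
|λ(T)| sorted: 1.2596, 0.6139, 0.6139, 0.3494.
ρ(T) = max|λ| = 1.2596; 1.2596 > 1, so it fails to converge.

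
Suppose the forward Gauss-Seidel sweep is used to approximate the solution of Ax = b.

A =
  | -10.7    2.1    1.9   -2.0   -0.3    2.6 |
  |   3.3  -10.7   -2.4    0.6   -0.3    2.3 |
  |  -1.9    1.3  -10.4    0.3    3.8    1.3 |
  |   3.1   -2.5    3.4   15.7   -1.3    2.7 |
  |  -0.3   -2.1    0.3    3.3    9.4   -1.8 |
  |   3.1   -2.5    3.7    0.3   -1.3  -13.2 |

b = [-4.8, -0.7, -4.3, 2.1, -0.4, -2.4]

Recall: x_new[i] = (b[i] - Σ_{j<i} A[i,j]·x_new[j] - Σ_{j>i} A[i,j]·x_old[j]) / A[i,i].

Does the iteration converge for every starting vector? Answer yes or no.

Diagonal D = diag(-10.7, -10.7, -10.4, 15.7, 9.4, -13.2); L, U strict lower/upper.
GS T = -(D+L)⁻¹U: row 0 first, T[0,4] = -(-0.3)/(-10.7) = -0.0280; later rows by forward substitution.
  T[0,:] = [+0.0000, +0.1963, +0.1776, -0.1869, -0.0280, +0.2430]
  T[1,:] = [+0.0000, +0.0605, -0.1695, -0.0016, -0.0367, +0.2899]
  T[2,:] = [+0.0000, -0.0283, -0.0536, +0.0628, +0.3659, +0.1168]
  T[3,:] = [+0.0000, -0.0230, -0.0504, +0.0231, +0.0033, -0.1991]
  T[4,:] = [+0.0000, +0.0288, -0.0128, -0.0164, -0.0219, +0.3302]
  T[5,:] = [+0.0000, +0.0233, +0.0589, -0.0239, +0.1052, -0.0021]
|eigenvalues of T|: 0.2466, 0.1849, 0.1849, 0.0897, 0.0062, 0.0000.
spectral radius ρ = 0.2466; 0.2466 < 1 ⇒ converges.

yes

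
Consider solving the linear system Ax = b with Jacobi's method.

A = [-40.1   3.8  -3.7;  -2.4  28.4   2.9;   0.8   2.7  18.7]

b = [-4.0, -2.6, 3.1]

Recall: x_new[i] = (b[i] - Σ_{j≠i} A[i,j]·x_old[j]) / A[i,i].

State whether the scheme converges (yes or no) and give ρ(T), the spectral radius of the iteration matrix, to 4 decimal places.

yes, ρ = 0.1869

Let D = diag(-40.1, 28.4, 18.7); L, U the strict triangles.
Jacobi T = -D⁻¹(L+U): T[2,1] = -(2.7)/(18.7) = -0.1444; T[2,2] = 0.
  T[0,:] = [+0.0000, +0.0948, -0.0923]
  T[1,:] = [+0.0845, +0.0000, -0.1021]
  T[2,:] = [-0.0428, -0.1444, +0.0000]
|λ(T)| sorted: 0.1869, 0.1157, 0.0712.
spectral radius ρ = 0.1869; 0.1869 < 1: convergent.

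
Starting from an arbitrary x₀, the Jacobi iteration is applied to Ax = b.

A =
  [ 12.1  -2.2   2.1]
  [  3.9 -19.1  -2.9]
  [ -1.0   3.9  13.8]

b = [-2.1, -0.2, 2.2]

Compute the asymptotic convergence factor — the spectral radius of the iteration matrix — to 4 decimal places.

0.3060

A = D + L + U where D = diag(12.1, -19.1, 13.8).
Jacobi T = -D⁻¹(L+U): T[2,0] = -(-1)/(13.8) = +0.0725; T[2,2] = 0.
  T[0,:] = [+0.0000 +0.1818 -0.1736]
  T[1,:] = [+0.2042 +0.0000 -0.1518]
  T[2,:] = [+0.0725 -0.2826 +0.0000]
|λ(T)| sorted: 0.3060, 0.1618, 0.1618.
spectral radius ρ = 0.3060; 0.3060 < 1 ⇒ converges.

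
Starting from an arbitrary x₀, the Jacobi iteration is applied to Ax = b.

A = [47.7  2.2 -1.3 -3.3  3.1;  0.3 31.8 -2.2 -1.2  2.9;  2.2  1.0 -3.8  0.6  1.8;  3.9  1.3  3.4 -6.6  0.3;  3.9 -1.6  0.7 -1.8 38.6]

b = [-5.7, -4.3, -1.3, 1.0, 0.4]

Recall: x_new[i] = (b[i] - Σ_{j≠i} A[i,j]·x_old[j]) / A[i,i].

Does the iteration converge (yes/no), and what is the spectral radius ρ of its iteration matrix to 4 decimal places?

yes, ρ = 0.4754

Diagonal D = diag(47.7, 31.8, -3.8, -6.6, 38.6); L, U strict lower/upper.
Jacobi T = -D⁻¹(L+U): T[2,4] = -(1.8)/(-3.8) = +0.4737; T[2,2] = 0.
  T[0,:] = [+0.0000, -0.0461, +0.0273, +0.0692, -0.0650]
  T[1,:] = [-0.0094, +0.0000, +0.0692, +0.0377, -0.0912]
  T[2,:] = [+0.5789, +0.2632, +0.0000, +0.1579, +0.4737]
  T[3,:] = [+0.5909, +0.1970, +0.5152, +0.0000, +0.0455]
  T[4,:] = [-0.1010, +0.0415, -0.0181, +0.0466, +0.0000]
moduli |λ_i(T)| = 0.4754, 0.3139, 0.3139, 0.0439, 0.0439.
ρ = 0.4754; 0.4754 < 1: convergent.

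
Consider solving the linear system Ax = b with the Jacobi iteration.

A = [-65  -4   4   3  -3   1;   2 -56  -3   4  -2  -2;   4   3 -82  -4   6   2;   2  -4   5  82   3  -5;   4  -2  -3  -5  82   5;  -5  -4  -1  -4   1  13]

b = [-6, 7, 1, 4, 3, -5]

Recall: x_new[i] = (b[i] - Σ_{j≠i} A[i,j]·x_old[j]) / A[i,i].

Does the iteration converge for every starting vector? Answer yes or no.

Split A = D + L + U, D = diag(-65, -56, -82, 82, 82, 13).
Jacobi: T = -D⁻¹(L+U), T[4,3] = -(-5)/(82) = +0.0610; T[4,4] = 0.
  T[0,:] = [+0.0000, -0.0615, +0.0615, +0.0462, -0.0462, +0.0154]
  T[1,:] = [+0.0357, +0.0000, -0.0536, +0.0714, -0.0357, -0.0357]
  T[2,:] = [+0.0488, +0.0366, +0.0000, -0.0488, +0.0732, +0.0244]
  T[3,:] = [-0.0244, +0.0488, -0.0610, +0.0000, -0.0366, +0.0610]
  T[4,:] = [-0.0488, +0.0244, +0.0366, +0.0610, +0.0000, -0.0610]
  T[5,:] = [+0.3846, +0.3077, +0.0769, +0.3077, -0.0769, +0.0000]
moduli |λ_i(T)| = 0.2025, 0.1449, 0.1449, 0.0814, 0.0673, 0.0673.
ρ = 0.2025; 0.2025 < 1, so it converges for any x₀.

yes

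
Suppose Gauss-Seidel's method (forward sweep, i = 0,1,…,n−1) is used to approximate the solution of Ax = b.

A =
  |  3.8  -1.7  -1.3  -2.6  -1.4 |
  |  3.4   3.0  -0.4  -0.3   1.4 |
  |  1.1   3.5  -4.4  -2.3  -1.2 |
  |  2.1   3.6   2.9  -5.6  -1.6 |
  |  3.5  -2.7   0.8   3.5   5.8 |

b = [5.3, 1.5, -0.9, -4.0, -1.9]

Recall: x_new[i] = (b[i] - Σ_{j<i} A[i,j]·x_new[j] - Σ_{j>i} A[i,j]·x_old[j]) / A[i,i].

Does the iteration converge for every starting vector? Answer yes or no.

Write A = D+L+U with D = diag(3.8, 3, -4.4, -5.6, 5.8).
GS T = -(D+L)⁻¹U: row 0 first, T[0,4] = -(-1.4)/(3.8) = +0.3684; later rows by forward substitution.
  T[0,:] = [+0.0000, +0.4474, +0.3421, +0.6842, +0.3684]
  T[1,:] = [+0.0000, -0.5070, -0.2544, -0.6754, -0.8842]
  T[2,:] = [+0.0000, -0.2915, -0.1168, -0.8890, -0.8840]
  T[3,:] = [+0.0000, -0.3091, -0.0957, -0.6380, -1.1737]
  T[4,:] = [+0.0000, -0.2793, -0.2510, -0.2197, +0.1963]
|λ(T)| sorted: 1.6361, 0.4456, 0.1686, 0.0437, 0.0000.
ρ = 1.6361; 1.6361 > 1: divergent.

no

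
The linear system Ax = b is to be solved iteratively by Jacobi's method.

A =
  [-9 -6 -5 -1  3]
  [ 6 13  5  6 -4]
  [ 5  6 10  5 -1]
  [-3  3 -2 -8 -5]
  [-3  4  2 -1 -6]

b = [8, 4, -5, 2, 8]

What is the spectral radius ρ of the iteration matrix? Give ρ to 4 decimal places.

1.1633

Diagonal D = diag(-9, 13, 10, -8, -6); L, U strict lower/upper.
Jacobi: T = -D⁻¹(L+U), T[2,4] = -(-1)/(10) = +0.1000; T[2,2] = 0.
  T[0,:] = [+0.0000  -0.6667  -0.5556  -0.1111  +0.3333]
  T[1,:] = [-0.4615  +0.0000  -0.3846  -0.4615  +0.3077]
  T[2,:] = [-0.5000  -0.6000  +0.0000  -0.5000  +0.1000]
  T[3,:] = [-0.3750  +0.3750  -0.2500  +0.0000  -0.6250]
  T[4,:] = [-0.5000  +0.6667  +0.3333  -0.1667  +0.0000]
moduli |λ_i(T)| = 1.1633, 0.6619, 0.6619, 0.3376, 0.3376.
ρ = 1.1633; 1.1633 > 1 ⇒ diverges.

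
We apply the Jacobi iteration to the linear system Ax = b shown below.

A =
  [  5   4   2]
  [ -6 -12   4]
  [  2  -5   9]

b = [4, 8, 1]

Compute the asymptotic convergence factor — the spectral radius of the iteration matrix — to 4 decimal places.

0.9263

A = D + L + U where D = diag(5, -12, 9).
Jacobi: T = -D⁻¹(L+U), T[2,0] = -(2)/(9) = -0.2222; T[2,2] = 0.
  T[0,:] = [+0.0000 -0.8000 -0.4000]
  T[1,:] = [-0.5000 +0.0000 +0.3333]
  T[2,:] = [-0.2222 +0.5556 +0.0000]
eigenvalue magnitudes: 0.9263, 0.6380, 0.2883.
ρ(T) = max|λ| = 0.9263; 0.9263 < 1 ⇒ converges.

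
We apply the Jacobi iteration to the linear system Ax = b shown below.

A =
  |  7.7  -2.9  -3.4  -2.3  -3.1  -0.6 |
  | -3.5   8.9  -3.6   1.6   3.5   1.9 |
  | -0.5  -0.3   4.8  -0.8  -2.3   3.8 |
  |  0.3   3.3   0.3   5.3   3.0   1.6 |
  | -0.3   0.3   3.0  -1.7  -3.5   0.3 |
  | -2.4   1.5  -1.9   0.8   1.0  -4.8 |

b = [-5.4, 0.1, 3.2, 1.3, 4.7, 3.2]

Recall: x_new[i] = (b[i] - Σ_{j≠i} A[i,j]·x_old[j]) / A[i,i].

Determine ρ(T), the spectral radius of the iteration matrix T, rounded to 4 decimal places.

A = D + L + U where D = diag(7.7, 8.9, 4.8, 5.3, -3.5, -4.8).
T_J = -D⁻¹(L+U): T[0,2] = -(-3.4)/(7.7) = +0.4416; T[0,0] = 0.
  T[0,:] = [+0.0000, +0.3766, +0.4416, +0.2987, +0.4026, +0.0779]
  T[1,:] = [+0.3933, +0.0000, +0.4045, -0.1798, -0.3933, -0.2135]
  T[2,:] = [+0.1042, +0.0625, +0.0000, +0.1667, +0.4792, -0.7917]
  T[3,:] = [-0.0566, -0.6226, -0.0566, +0.0000, -0.5660, -0.3019]
  T[4,:] = [-0.0857, +0.0857, +0.8571, -0.4857, +0.0000, +0.0857]
  T[5,:] = [-0.5000, +0.3125, -0.3958, +0.1667, +0.2083, +0.0000]
moduli |λ_i(T)| = 1.1940, 0.9941, 0.5689, 0.5689, 0.4501, 0.4501.
ρ(T) = max|λ| = 1.1940; 1.1940 > 1: divergent.

1.1940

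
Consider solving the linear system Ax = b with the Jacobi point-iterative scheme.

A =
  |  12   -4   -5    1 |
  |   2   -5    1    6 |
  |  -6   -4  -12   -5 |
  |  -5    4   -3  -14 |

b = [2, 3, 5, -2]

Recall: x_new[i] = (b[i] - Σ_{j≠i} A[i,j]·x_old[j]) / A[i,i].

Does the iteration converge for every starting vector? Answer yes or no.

yes

Split A = D + L + U, D = diag(12, -5, -12, -14).
Jacobi: T = -D⁻¹(L+U), T[1,3] = -(6)/(-5) = +1.2000; T[1,1] = 0.
  T[0,:] = [+0.0000  +0.3333  +0.4167  -0.0833]
  T[1,:] = [+0.4000  +0.0000  +0.2000  +1.2000]
  T[2,:] = [-0.5000  -0.3333  +0.0000  -0.4167]
  T[3,:] = [-0.3571  +0.2857  -0.2143  +0.0000]
|roots of det(T-λI)|: 0.8329, 0.6825, 0.5204, 0.5204.
spectral radius ρ = 0.8329; 0.8329 < 1, so it converges for any x₀.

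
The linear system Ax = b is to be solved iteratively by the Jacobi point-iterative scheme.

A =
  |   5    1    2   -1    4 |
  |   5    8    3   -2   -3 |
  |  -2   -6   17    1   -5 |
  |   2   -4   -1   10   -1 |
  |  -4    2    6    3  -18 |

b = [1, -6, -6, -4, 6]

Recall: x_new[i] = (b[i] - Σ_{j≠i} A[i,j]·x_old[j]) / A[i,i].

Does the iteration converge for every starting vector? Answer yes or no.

yes

Write A = D+L+U with D = diag(5, 8, 17, 10, -18).
Jacobi T = -D⁻¹(L+U): T[3,1] = -(-4)/(10) = +0.4000; T[3,3] = 0.
  T[0,:] = [+0.0000  -0.2000  -0.4000  +0.2000  -0.8000]
  T[1,:] = [-0.6250  +0.0000  -0.3750  +0.2500  +0.3750]
  T[2,:] = [+0.1176  +0.3529  +0.0000  -0.0588  +0.2941]
  T[3,:] = [-0.2000  +0.4000  +0.1000  +0.0000  +0.1000]
  T[4,:] = [-0.2222  +0.1111  +0.3333  +0.1667  +0.0000]
moduli |λ_i(T)| = 0.8619, 0.3884, 0.3884, 0.3757, 0.3757.
ρ(T) = max|λ| = 0.8619; 0.8619 < 1, so it converges for any x₀.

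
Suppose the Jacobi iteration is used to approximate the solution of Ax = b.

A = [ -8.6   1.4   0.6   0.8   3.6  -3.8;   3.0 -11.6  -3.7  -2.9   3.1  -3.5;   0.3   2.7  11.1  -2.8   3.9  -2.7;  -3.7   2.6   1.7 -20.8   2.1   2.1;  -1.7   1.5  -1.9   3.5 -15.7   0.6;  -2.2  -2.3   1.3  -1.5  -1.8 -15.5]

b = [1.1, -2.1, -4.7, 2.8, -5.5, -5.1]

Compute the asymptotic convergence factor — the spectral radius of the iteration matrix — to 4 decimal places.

0.6071

Let D = diag(-8.6, -11.6, 11.1, -20.8, -15.7, -15.5); L, U the strict triangles.
T_J = -D⁻¹(L+U): T[3,5] = -(2.1)/(-20.8) = +0.1010; T[3,3] = 0.
  T[0,:] = [+0.0000 +0.1628 +0.0698 +0.0930 +0.4186 -0.4419]
  T[1,:] = [+0.2586 +0.0000 -0.3190 -0.2500 +0.2672 -0.3017]
  T[2,:] = [-0.0270 -0.2432 +0.0000 +0.2523 -0.3514 +0.2432]
  T[3,:] = [-0.1779 +0.1250 +0.0817 +0.0000 +0.1010 +0.1010]
  T[4,:] = [-0.1083 +0.0955 -0.1210 +0.2229 +0.0000 +0.0382]
  T[5,:] = [-0.1419 -0.1484 +0.0839 -0.0968 -0.1161 +0.0000]
|roots of det(T-λI)|: 0.6071, 0.4432, 0.2460, 0.2460, 0.1628, 0.1628.
ρ(T) = max|λ| = 0.6071; 0.6071 < 1, so it converges for any x₀.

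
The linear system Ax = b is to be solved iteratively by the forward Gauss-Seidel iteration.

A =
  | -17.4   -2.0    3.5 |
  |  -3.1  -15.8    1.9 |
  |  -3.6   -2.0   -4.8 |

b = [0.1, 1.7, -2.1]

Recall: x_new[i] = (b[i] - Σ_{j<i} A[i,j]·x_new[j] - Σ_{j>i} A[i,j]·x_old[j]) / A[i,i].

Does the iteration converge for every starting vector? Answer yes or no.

Diagonal D = diag(-17.4, -15.8, -4.8); L, U strict lower/upper.
Gauss-Seidel: T = -(D+L)⁻¹U, row 0 first, T[0,1] = -(-2)/(-17.4) = -0.1149; later rows by forward substitution.
  T[0,:] = [+0.0000, -0.1149, +0.2011]
  T[1,:] = [+0.0000, +0.0226, +0.0808]
  T[2,:] = [+0.0000, +0.0768, -0.1845]
|roots of det(T-λI)|: 0.2111, 0.0491, 0.0000.
ρ(T) = max|λ| = 0.2111; 0.2111 < 1: convergent.

yes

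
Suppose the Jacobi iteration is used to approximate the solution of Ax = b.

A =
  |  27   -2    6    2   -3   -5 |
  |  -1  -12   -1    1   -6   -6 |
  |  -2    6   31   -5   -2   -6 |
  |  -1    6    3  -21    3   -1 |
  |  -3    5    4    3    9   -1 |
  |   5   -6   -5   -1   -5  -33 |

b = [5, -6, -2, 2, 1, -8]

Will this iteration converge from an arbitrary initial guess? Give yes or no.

yes

Split A = D + L + U, D = diag(27, -12, 31, -21, 9, -33).
Jacobi: T = -D⁻¹(L+U), T[4,5] = -(-1)/(9) = +0.1111; T[4,4] = 0.
  T[0,:] = [+0.0000 +0.0741 -0.2222 -0.0741 +0.1111 +0.1852]
  T[1,:] = [-0.0833 +0.0000 -0.0833 +0.0833 -0.5000 -0.5000]
  T[2,:] = [+0.0645 -0.1935 +0.0000 +0.1613 +0.0645 +0.1935]
  T[3,:] = [-0.0476 +0.2857 +0.1429 +0.0000 +0.1429 -0.0476]
  T[4,:] = [+0.3333 -0.5556 -0.4444 -0.3333 +0.0000 +0.1111]
  T[5,:] = [+0.1515 -0.1818 -0.1515 -0.0303 -0.1515 +0.0000]
|eigenvalues of T|: 0.6868, 0.4215, 0.2128, 0.1704, 0.1670, 0.1670.
spectral radius ρ = 0.6868; 0.6868 < 1 ⇒ converges.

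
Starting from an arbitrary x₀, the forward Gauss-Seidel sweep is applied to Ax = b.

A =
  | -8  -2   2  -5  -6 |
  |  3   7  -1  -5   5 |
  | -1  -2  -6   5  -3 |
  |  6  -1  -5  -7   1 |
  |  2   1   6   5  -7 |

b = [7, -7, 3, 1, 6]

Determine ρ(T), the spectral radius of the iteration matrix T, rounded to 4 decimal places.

Split A = D + L + U, D = diag(-8, 7, -6, -7, -7).
Gauss-Seidel: T = -(D+L)⁻¹U, row 0 first, T[0,1] = -(-2)/(-8) = -0.2500; later rows by forward substitution.
  T[0,:] = [+0.0000  -0.2500  +0.2500  -0.6250  -0.7500]
  T[1,:] = [+0.0000  +0.1071  +0.0357  +0.9821  -0.3929]
  T[2,:] = [+0.0000  +0.0060  -0.0536  +0.6101  -0.2440]
  T[3,:] = [+0.0000  -0.2338  +0.2474  -1.1118  -0.2696]
  T[4,:] = [+0.0000  -0.2181  +0.2074  -0.3095  -0.6721]
|λ(T)| sorted: 1.2127, 0.5599, 0.0423, 0.0423, 0.0000.
spectral radius ρ = 1.2127; 1.2127 > 1: divergent.

1.2127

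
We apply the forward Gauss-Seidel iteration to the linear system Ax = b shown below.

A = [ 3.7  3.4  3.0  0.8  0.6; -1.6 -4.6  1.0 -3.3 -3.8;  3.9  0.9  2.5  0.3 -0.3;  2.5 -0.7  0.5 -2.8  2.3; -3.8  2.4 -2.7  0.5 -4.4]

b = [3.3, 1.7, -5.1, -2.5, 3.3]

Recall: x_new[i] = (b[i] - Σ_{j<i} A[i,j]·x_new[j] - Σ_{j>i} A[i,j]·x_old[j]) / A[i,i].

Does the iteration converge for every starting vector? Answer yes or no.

no

Write A = D+L+U with D = diag(3.7, -4.6, 2.5, -2.8, -4.4).
Gauss-Seidel: T = -(D+L)⁻¹U, row 0 first, T[0,3] = -(0.8)/(3.7) = -0.2162; later rows by forward substitution.
  T[0,:] = [+0.0000  -0.9189  -0.8108  -0.2162  -0.1622]
  T[1,:] = [+0.0000  +0.3196  +0.4994  -0.6422  -0.7697]
  T[2,:] = [+0.0000  +1.3184  +1.0851  +0.4485  +0.6501]
  T[3,:] = [+0.0000  -0.6649  -0.6550  +0.0476  +0.9851]
  T[4,:] = [+0.0000  +0.0833  +0.2324  -0.4333  -0.5667]
|λ(T)| sorted: 1.6467, 0.6419, 0.6419, 0.0251, 0.0000.
ρ = 1.6467; 1.6467 > 1: divergent.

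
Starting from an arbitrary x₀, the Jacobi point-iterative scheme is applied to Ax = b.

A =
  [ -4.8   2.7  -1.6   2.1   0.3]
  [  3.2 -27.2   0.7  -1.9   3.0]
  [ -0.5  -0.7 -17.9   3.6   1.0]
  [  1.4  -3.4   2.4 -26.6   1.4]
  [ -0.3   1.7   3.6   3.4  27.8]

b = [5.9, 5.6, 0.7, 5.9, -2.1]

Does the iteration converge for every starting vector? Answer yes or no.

A = D + L + U where D = diag(-4.8, -27.2, -17.9, -26.6, 27.8).
T_J = -D⁻¹(L+U): T[3,0] = -(1.4)/(-26.6) = +0.0526; T[3,3] = 0.
  T[0,:] = [+0.0000  +0.5625  -0.3333  +0.4375  +0.0625]
  T[1,:] = [+0.1176  +0.0000  +0.0257  -0.0699  +0.1103]
  T[2,:] = [-0.0279  -0.0391  +0.0000  +0.2011  +0.0559]
  T[3,:] = [+0.0526  -0.1278  +0.0902  +0.0000  +0.0526]
  T[4,:] = [+0.0108  -0.0612  -0.1295  -0.1223  +0.0000]
|eigenvalues of T|: 0.3863, 0.2842, 0.1133, 0.1133, 0.0581.
ρ(T) = max|λ| = 0.3863; 0.3863 < 1, so it converges for any x₀.

yes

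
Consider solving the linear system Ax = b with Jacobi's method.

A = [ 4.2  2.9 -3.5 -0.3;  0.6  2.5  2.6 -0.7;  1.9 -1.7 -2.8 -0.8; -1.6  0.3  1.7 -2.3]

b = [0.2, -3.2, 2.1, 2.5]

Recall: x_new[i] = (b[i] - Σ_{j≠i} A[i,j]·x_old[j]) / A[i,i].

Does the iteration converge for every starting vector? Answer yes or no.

Diagonal D = diag(4.2, 2.5, -2.8, -2.3); L, U strict lower/upper.
Jacobi T = -D⁻¹(L+U): T[2,0] = -(1.9)/(-2.8) = +0.6786; T[2,2] = 0.
  T[0,:] = [+0.0000 -0.6905 +0.8333 +0.0714]
  T[1,:] = [-0.2400 +0.0000 -1.0400 +0.2800]
  T[2,:] = [+0.6786 -0.6071 +0.0000 -0.2857]
  T[3,:] = [-0.6957 +0.1304 +0.7391 +0.0000]
moduli |λ_i(T)| = 1.3675, 0.5584, 0.5584, 0.4658.
spectral radius ρ = 1.3675; 1.3675 > 1 ⇒ diverges.

no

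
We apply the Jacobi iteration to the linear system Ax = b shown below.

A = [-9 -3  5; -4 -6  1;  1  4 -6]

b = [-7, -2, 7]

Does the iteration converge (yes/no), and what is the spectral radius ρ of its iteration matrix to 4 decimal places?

Diagonal D = diag(-9, -6, -6); L, U strict lower/upper.
Jacobi: T = -D⁻¹(L+U), T[1,2] = -(1)/(-6) = +0.1667; T[1,1] = 0.
  T[0,:] = [+0.0000 -0.3333 +0.5556]
  T[1,:] = [-0.6667 +0.0000 +0.1667]
  T[2,:] = [+0.1667 +0.6667 +0.0000]
eigenvalue magnitudes: 0.8523, 0.5482, 0.5482.
ρ(T) = max|λ| = 0.8523; 0.8523 < 1 ⇒ converges.

yes, ρ = 0.8523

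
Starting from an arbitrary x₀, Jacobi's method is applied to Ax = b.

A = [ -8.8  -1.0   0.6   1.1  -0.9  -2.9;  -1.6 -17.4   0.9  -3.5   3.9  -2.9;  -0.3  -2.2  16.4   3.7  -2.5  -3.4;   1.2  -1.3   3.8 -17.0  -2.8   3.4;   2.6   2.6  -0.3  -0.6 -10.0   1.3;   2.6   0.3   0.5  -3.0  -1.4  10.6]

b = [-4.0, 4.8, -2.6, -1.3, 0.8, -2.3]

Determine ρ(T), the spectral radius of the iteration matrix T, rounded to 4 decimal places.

0.5057

Split A = D + L + U, D = diag(-8.8, -17.4, 16.4, -17, -10, 10.6).
Jacobi: T = -D⁻¹(L+U), T[4,3] = -(-0.6)/(-10) = -0.0600; T[4,4] = 0.
  T[0,:] = [+0.0000  -0.1136  +0.0682  +0.1250  -0.1023  -0.3295]
  T[1,:] = [-0.0920  +0.0000  +0.0517  -0.2011  +0.2241  -0.1667]
  T[2,:] = [+0.0183  +0.1341  +0.0000  -0.2256  +0.1524  +0.2073]
  T[3,:] = [+0.0706  -0.0765  +0.2235  +0.0000  -0.1647  +0.2000]
  T[4,:] = [+0.2600  +0.2600  -0.0300  -0.0600  +0.0000  +0.1300]
  T[5,:] = [-0.2453  -0.0283  -0.0472  +0.2830  +0.1321  +0.0000]
|eigenvalues of T|: 0.5057, 0.3154, 0.3154, 0.1858, 0.1858, 0.0300.
ρ = 0.5057; 0.5057 < 1, so it converges for any x₀.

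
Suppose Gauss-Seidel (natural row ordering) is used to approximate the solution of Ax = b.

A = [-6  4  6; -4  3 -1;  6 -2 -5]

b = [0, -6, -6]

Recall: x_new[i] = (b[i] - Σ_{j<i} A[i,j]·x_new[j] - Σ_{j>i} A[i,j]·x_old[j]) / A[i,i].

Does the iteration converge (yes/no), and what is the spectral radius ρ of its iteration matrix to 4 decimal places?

Split A = D + L + U, D = diag(-6, 3, -5).
T_GS = -(D+L)⁻¹U: row 0 first, T[0,1] = -(4)/(-6) = +0.6667; later rows by forward substitution.
  T[0,:] = [+0.0000 +0.6667 +1.0000]
  T[1,:] = [+0.0000 +0.8889 +1.6667]
  T[2,:] = [+0.0000 +0.4444 +0.5333]
|eigenvalues of T|: 1.5899, 0.1677, 0.0000.
ρ = 1.5899; 1.5899 > 1: divergent.

no, ρ = 1.5899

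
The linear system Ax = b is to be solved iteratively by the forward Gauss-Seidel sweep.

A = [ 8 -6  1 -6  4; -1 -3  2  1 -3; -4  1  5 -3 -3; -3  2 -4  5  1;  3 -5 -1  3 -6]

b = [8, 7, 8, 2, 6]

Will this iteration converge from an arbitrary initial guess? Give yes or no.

A = D + L + U where D = diag(8, -3, 5, 5, -6).
Gauss-Seidel: T = -(D+L)⁻¹U, row 0 first, T[0,2] = -(1)/(8) = -0.1250; later rows by forward substitution.
  T[0,:] = [+0.0000, +0.7500, -0.1250, +0.7500, -0.5000]
  T[1,:] = [+0.0000, -0.2500, +0.7083, +0.0833, -0.8333]
  T[2,:] = [+0.0000, +0.6500, -0.2417, +1.1833, +0.3667]
  T[3,:] = [+0.0000, +1.0700, -0.5517, +1.3633, +0.1267]
  T[4,:] = [+0.0000, +1.0100, -0.8883, +0.7900, +0.4467]
|roots of det(T-λI)|: 1.2332, 0.9184, 0.9184, 0.0288, 0.0000.
ρ = 1.2332; 1.2332 > 1: divergent.

no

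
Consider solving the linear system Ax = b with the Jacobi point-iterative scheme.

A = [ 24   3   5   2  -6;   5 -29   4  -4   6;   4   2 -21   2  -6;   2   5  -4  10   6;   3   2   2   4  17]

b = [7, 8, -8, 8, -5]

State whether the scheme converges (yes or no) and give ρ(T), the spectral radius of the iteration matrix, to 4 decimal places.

Write A = D+L+U with D = diag(24, -29, -21, 10, 17).
Jacobi T = -D⁻¹(L+U): T[0,3] = -(2)/(24) = -0.0833; T[0,0] = 0.
  T[0,:] = [+0.0000  -0.1250  -0.2083  -0.0833  +0.2500]
  T[1,:] = [+0.1724  +0.0000  +0.1379  -0.1379  +0.2069]
  T[2,:] = [+0.1905  +0.0952  +0.0000  +0.0952  -0.2857]
  T[3,:] = [-0.2000  -0.5000  +0.4000  +0.0000  -0.6000]
  T[4,:] = [-0.1765  -0.1176  -0.1176  -0.2353  +0.0000]
moduli |λ_i(T)| = 0.5193, 0.3649, 0.3649, 0.2650, 0.2650.
spectral radius ρ = 0.5193; 0.5193 < 1, so it converges for any x₀.

yes, ρ = 0.5193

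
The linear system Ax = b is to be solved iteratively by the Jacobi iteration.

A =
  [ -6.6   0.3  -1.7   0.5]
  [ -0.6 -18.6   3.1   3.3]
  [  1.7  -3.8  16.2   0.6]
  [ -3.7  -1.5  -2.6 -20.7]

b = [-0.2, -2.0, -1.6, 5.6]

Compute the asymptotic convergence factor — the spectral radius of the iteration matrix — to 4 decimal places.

Diagonal D = diag(-6.6, -18.6, 16.2, -20.7); L, U strict lower/upper.
T_J = -D⁻¹(L+U): T[3,0] = -(-3.7)/(-20.7) = -0.1787; T[3,3] = 0.
  T[0,:] = [+0.0000 +0.0455 -0.2576 +0.0758]
  T[1,:] = [-0.0323 +0.0000 +0.1667 +0.1774]
  T[2,:] = [-0.1049 +0.2346 +0.0000 -0.0370]
  T[3,:] = [-0.1787 -0.0725 -0.1256 +0.0000]
|roots of det(T-λI)|: 0.3073, 0.2604, 0.1983, 0.1983.
spectral radius ρ = 0.3073; 0.3073 < 1, so it converges for any x₀.

0.3073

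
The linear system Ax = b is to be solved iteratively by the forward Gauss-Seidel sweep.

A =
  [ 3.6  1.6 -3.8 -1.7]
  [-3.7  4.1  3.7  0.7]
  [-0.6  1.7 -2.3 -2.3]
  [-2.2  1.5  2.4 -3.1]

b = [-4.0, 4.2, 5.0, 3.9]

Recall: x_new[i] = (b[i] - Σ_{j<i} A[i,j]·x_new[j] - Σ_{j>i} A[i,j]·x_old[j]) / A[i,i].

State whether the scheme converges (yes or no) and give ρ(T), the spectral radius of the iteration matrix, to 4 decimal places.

no, ρ = 1.5476

Write A = D+L+U with D = diag(3.6, 4.1, -2.3, -3.1).
GS T = -(D+L)⁻¹U: row 0 first, T[0,3] = -(-1.7)/(3.6) = +0.4722; later rows by forward substitution.
  T[0,:] = [+0.0000 -0.4444 +1.0556 +0.4722]
  T[1,:] = [+0.0000 -0.4011 +0.0501 +0.2554]
  T[2,:] = [+0.0000 -0.1805 -0.2383 -0.9344]
  T[3,:] = [+0.0000 -0.0184 -0.9093 -0.9349]
moduli |λ_i(T)| = 1.5476, 0.4424, 0.4157, 0.0000.
spectral radius ρ = 1.5476; 1.5476 > 1, so it fails to converge.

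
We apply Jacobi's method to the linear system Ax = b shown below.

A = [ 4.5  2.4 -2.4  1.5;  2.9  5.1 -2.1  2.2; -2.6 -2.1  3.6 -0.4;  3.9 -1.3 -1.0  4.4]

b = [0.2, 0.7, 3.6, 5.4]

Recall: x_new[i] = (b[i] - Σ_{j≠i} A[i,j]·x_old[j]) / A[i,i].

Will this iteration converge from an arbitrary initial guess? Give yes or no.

no

Write A = D+L+U with D = diag(4.5, 5.1, 3.6, 4.4).
T_J = -D⁻¹(L+U): T[1,2] = -(-2.1)/(5.1) = +0.4118; T[1,1] = 0.
  T[0,:] = [+0.0000  -0.5333  +0.5333  -0.3333]
  T[1,:] = [-0.5686  +0.0000  +0.4118  -0.4314]
  T[2,:] = [+0.7222  +0.5833  +0.0000  +0.1111]
  T[3,:] = [-0.8864  +0.2955  +0.2273  +0.0000]
|roots of det(T-λI)|: 1.2999, 0.7007, 0.3846, 0.3846.
ρ = 1.2999; 1.2999 > 1: divergent.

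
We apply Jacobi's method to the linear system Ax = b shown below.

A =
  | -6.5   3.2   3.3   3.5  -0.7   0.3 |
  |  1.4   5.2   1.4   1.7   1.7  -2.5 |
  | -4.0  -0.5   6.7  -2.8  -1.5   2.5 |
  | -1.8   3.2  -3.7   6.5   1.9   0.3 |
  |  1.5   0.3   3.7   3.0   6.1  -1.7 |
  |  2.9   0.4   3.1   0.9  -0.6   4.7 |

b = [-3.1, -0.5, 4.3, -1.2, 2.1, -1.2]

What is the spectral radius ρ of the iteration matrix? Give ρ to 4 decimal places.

1.1848

A = D + L + U where D = diag(-6.5, 5.2, 6.7, 6.5, 6.1, 4.7).
Jacobi T = -D⁻¹(L+U): T[0,2] = -(3.3)/(-6.5) = +0.5077; T[0,0] = 0.
  T[0,:] = [+0.0000, +0.4923, +0.5077, +0.5385, -0.1077, +0.0462]
  T[1,:] = [-0.2692, +0.0000, -0.2692, -0.3269, -0.3269, +0.4808]
  T[2,:] = [+0.5970, +0.0746, +0.0000, +0.4179, +0.2239, -0.3731]
  T[3,:] = [+0.2769, -0.4923, +0.5692, +0.0000, -0.2923, -0.0462]
  T[4,:] = [-0.2459, -0.0492, -0.6066, -0.4918, +0.0000, +0.2787]
  T[5,:] = [-0.6170, -0.0851, -0.6596, -0.1915, +0.1277, +0.0000]
|eigenvalues of T|: 1.1848, 0.7913, 0.5035, 0.4208, 0.4208, 0.0055.
ρ(T) = max|λ| = 1.1848; 1.1848 > 1: divergent.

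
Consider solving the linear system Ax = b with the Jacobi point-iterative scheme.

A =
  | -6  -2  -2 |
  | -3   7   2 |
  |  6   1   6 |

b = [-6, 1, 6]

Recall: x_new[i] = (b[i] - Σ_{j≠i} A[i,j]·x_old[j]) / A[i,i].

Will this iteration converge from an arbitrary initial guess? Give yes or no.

Write A = D+L+U with D = diag(-6, 7, 6).
T_J = -D⁻¹(L+U): T[1,0] = -(-3)/(7) = +0.4286; T[1,1] = 0.
  T[0,:] = [+0.0000, -0.3333, -0.3333]
  T[1,:] = [+0.4286, +0.0000, -0.2857]
  T[2,:] = [-1.0000, -0.1667, +0.0000]
|roots of det(T-λI)|: 0.5980, 0.3456, 0.3456.
ρ = 0.5980; 0.5980 < 1 ⇒ converges.

yes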